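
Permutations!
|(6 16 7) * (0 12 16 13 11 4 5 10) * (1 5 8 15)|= 13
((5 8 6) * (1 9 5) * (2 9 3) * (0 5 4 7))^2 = ((0 5 8 6 1 3 2 9 4 7))^2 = (0 8 1 2 4)(3 9 7 5 6)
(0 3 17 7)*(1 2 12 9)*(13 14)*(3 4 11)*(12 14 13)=(0 4 11 3 17 7)(1 2 14 12 9)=[4, 2, 14, 17, 11, 5, 6, 0, 8, 1, 10, 3, 9, 13, 12, 15, 16, 7]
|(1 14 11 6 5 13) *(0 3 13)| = |(0 3 13 1 14 11 6 5)| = 8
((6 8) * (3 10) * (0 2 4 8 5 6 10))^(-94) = (0 4 10)(2 8 3)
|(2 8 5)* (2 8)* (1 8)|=3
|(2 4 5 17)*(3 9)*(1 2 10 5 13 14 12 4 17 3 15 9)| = |(1 2 17 10 5 3)(4 13 14 12)(9 15)| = 12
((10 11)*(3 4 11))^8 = ((3 4 11 10))^8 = (11)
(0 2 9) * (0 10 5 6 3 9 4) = (0 2 4)(3 9 10 5 6) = [2, 1, 4, 9, 0, 6, 3, 7, 8, 10, 5]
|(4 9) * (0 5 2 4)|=|(0 5 2 4 9)|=5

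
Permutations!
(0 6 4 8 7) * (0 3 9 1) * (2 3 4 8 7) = [6, 0, 3, 9, 7, 5, 8, 4, 2, 1] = (0 6 8 2 3 9 1)(4 7)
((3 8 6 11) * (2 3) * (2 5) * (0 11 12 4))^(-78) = (0 2 6)(3 12 11)(4 5 8)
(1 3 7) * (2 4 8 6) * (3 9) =[0, 9, 4, 7, 8, 5, 2, 1, 6, 3] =(1 9 3 7)(2 4 8 6)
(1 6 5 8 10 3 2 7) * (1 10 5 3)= (1 6 3 2 7 10)(5 8)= [0, 6, 7, 2, 4, 8, 3, 10, 5, 9, 1]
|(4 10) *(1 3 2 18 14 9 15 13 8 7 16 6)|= |(1 3 2 18 14 9 15 13 8 7 16 6)(4 10)|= 12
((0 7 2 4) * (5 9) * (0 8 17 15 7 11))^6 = ((0 11)(2 4 8 17 15 7)(5 9))^6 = (17)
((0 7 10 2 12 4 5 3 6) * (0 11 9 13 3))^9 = ((0 7 10 2 12 4 5)(3 6 11 9 13))^9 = (0 10 12 5 7 2 4)(3 13 9 11 6)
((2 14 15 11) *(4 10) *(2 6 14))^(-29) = (4 10)(6 11 15 14)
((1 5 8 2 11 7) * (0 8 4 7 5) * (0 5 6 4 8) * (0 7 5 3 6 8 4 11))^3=(0 3 8 7 6 2 1 11)(4 5)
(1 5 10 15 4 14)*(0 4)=[4, 5, 2, 3, 14, 10, 6, 7, 8, 9, 15, 11, 12, 13, 1, 0]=(0 4 14 1 5 10 15)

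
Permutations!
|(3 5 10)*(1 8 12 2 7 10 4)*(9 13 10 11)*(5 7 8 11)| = |(1 11 9 13 10 3 7 5 4)(2 8 12)| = 9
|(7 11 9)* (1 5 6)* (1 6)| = 6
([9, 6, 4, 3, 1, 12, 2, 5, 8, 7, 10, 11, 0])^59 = (0 12 5 7 9)(1 4 2 6)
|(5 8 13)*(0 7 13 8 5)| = |(0 7 13)| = 3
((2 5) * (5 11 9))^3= (2 5 9 11)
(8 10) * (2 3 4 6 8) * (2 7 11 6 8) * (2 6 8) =[0, 1, 3, 4, 2, 5, 6, 11, 10, 9, 7, 8] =(2 3 4)(7 11 8 10)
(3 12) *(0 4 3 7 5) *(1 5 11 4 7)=(0 7 11 4 3 12 1 5)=[7, 5, 2, 12, 3, 0, 6, 11, 8, 9, 10, 4, 1]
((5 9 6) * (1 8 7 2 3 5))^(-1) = (1 6 9 5 3 2 7 8)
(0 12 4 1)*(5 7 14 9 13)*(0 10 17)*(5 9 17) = (0 12 4 1 10 5 7 14 17)(9 13) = [12, 10, 2, 3, 1, 7, 6, 14, 8, 13, 5, 11, 4, 9, 17, 15, 16, 0]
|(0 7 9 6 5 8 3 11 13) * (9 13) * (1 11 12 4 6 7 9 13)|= 6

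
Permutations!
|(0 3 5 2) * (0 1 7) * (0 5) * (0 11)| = |(0 3 11)(1 7 5 2)| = 12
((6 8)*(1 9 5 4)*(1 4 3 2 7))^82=(1 2 5)(3 9 7)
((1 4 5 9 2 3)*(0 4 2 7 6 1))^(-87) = (0 9 1)(2 4 7)(3 5 6)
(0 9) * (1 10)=(0 9)(1 10)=[9, 10, 2, 3, 4, 5, 6, 7, 8, 0, 1]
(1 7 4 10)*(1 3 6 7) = [0, 1, 2, 6, 10, 5, 7, 4, 8, 9, 3] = (3 6 7 4 10)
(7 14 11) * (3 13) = [0, 1, 2, 13, 4, 5, 6, 14, 8, 9, 10, 7, 12, 3, 11] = (3 13)(7 14 11)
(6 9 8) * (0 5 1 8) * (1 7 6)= (0 5 7 6 9)(1 8)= [5, 8, 2, 3, 4, 7, 9, 6, 1, 0]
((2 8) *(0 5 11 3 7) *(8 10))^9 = (0 7 3 11 5)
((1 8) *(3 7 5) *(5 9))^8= (9)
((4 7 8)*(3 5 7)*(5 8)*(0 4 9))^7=(0 3 9 4 8)(5 7)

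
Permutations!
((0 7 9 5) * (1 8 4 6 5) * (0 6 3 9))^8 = ((0 7)(1 8 4 3 9)(5 6))^8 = (1 3 8 9 4)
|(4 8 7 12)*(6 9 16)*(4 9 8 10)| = 6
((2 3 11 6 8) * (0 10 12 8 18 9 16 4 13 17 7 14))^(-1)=((0 10 12 8 2 3 11 6 18 9 16 4 13 17 7 14))^(-1)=(0 14 7 17 13 4 16 9 18 6 11 3 2 8 12 10)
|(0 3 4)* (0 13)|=4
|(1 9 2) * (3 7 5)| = 3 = |(1 9 2)(3 7 5)|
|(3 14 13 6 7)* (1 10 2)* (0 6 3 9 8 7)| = 6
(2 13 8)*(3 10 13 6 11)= (2 6 11 3 10 13 8)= [0, 1, 6, 10, 4, 5, 11, 7, 2, 9, 13, 3, 12, 8]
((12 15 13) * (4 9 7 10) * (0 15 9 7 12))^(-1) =(0 13 15)(4 10 7)(9 12)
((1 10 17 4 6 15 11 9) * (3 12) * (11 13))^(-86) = (1 6 9 4 11 17 13 10 15)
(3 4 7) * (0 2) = (0 2)(3 4 7) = [2, 1, 0, 4, 7, 5, 6, 3]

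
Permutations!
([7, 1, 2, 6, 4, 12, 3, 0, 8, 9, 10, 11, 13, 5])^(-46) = (5 13 12)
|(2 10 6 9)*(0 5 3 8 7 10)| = |(0 5 3 8 7 10 6 9 2)| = 9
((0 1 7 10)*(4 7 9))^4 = ((0 1 9 4 7 10))^4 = (0 7 9)(1 10 4)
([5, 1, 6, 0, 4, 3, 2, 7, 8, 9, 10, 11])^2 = [3, 1, 2, 5, 4, 0, 6, 7, 8, 9, 10, 11]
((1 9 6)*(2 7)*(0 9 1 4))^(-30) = (0 6)(4 9)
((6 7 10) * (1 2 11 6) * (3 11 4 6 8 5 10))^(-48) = (1 4 7 11 5)(2 6 3 8 10)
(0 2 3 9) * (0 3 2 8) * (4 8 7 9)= [7, 1, 2, 4, 8, 5, 6, 9, 0, 3]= (0 7 9 3 4 8)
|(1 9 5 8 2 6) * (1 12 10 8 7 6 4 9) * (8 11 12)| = |(2 4 9 5 7 6 8)(10 11 12)| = 21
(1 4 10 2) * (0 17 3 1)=(0 17 3 1 4 10 2)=[17, 4, 0, 1, 10, 5, 6, 7, 8, 9, 2, 11, 12, 13, 14, 15, 16, 3]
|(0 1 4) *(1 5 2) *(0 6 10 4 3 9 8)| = |(0 5 2 1 3 9 8)(4 6 10)| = 21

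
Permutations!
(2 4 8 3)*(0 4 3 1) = [4, 0, 3, 2, 8, 5, 6, 7, 1] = (0 4 8 1)(2 3)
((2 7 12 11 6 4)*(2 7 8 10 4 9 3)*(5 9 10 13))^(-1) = (2 3 9 5 13 8)(4 10 6 11 12 7)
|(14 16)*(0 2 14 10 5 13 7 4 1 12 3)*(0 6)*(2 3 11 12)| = 18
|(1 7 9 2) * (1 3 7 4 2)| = |(1 4 2 3 7 9)| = 6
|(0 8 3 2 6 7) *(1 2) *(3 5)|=|(0 8 5 3 1 2 6 7)|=8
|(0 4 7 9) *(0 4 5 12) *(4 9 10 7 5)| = 4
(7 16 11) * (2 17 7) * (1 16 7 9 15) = (1 16 11 2 17 9 15) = [0, 16, 17, 3, 4, 5, 6, 7, 8, 15, 10, 2, 12, 13, 14, 1, 11, 9]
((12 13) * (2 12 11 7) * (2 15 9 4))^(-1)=((2 12 13 11 7 15 9 4))^(-1)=(2 4 9 15 7 11 13 12)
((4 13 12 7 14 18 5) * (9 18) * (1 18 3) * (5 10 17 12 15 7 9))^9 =(1 10 12 3 18 17 9)(4 7)(5 15)(13 14) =((1 18 10 17 12 9 3)(4 13 15 7 14 5))^9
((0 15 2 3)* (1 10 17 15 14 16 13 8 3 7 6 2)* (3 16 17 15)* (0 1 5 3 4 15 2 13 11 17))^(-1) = (0 14)(1 3 5 15 4 17 11 16 8 13 6 7 2 10)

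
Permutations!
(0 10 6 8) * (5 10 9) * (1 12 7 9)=(0 1 12 7 9 5 10 6 8)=[1, 12, 2, 3, 4, 10, 8, 9, 0, 5, 6, 11, 7]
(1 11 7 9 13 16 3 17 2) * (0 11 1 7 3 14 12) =(0 11 3 17 2 7 9 13 16 14 12) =[11, 1, 7, 17, 4, 5, 6, 9, 8, 13, 10, 3, 0, 16, 12, 15, 14, 2]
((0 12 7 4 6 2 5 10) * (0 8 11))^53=(0 4 5 11 7 2 8 12 6 10)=((0 12 7 4 6 2 5 10 8 11))^53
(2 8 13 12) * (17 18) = (2 8 13 12)(17 18) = [0, 1, 8, 3, 4, 5, 6, 7, 13, 9, 10, 11, 2, 12, 14, 15, 16, 18, 17]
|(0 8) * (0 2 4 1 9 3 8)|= |(1 9 3 8 2 4)|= 6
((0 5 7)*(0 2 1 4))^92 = ((0 5 7 2 1 4))^92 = (0 7 1)(2 4 5)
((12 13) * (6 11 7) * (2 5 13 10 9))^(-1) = ((2 5 13 12 10 9)(6 11 7))^(-1) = (2 9 10 12 13 5)(6 7 11)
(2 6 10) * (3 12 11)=(2 6 10)(3 12 11)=[0, 1, 6, 12, 4, 5, 10, 7, 8, 9, 2, 3, 11]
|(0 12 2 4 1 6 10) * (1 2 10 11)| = |(0 12 10)(1 6 11)(2 4)| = 6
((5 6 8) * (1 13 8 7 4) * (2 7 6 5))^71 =(1 4 7 2 8 13)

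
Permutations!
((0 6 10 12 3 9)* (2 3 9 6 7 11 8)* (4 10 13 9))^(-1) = (0 9 13 6 3 2 8 11 7)(4 12 10)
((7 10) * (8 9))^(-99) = ((7 10)(8 9))^(-99) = (7 10)(8 9)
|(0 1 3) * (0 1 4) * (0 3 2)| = |(0 4 3 1 2)| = 5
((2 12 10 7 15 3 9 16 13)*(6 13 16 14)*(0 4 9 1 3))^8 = ((16)(0 4 9 14 6 13 2 12 10 7 15)(1 3))^8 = (16)(0 10 13 9 15 12 6 4 7 2 14)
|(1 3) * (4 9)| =|(1 3)(4 9)| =2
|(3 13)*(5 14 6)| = 6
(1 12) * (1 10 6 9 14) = (1 12 10 6 9 14) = [0, 12, 2, 3, 4, 5, 9, 7, 8, 14, 6, 11, 10, 13, 1]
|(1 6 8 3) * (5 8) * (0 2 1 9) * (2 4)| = 9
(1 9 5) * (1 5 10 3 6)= (1 9 10 3 6)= [0, 9, 2, 6, 4, 5, 1, 7, 8, 10, 3]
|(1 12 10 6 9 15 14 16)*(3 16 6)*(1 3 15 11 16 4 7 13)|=13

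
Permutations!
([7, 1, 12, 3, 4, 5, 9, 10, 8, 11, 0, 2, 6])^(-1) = [10, 1, 11, 3, 4, 5, 12, 0, 8, 6, 7, 9, 2]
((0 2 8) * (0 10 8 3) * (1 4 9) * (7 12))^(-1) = ((0 2 3)(1 4 9)(7 12)(8 10))^(-1) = (0 3 2)(1 9 4)(7 12)(8 10)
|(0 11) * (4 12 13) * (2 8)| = 6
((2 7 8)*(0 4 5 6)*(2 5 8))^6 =((0 4 8 5 6)(2 7))^6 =(0 4 8 5 6)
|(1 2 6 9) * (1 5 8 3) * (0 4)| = 14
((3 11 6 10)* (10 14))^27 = ((3 11 6 14 10))^27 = (3 6 10 11 14)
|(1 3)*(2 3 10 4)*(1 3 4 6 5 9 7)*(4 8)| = |(1 10 6 5 9 7)(2 8 4)| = 6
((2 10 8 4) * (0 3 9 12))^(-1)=(0 12 9 3)(2 4 8 10)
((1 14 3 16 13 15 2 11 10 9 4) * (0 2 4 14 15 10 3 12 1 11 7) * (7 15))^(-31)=((0 2 15 4 11 3 16 13 10 9 14 12 1 7))^(-31)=(0 12 10 3 15 7 14 13 11 2 1 9 16 4)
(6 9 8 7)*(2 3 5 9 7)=(2 3 5 9 8)(6 7)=[0, 1, 3, 5, 4, 9, 7, 6, 2, 8]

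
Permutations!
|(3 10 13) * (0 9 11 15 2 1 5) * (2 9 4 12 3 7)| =30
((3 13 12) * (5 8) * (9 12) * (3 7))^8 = ((3 13 9 12 7)(5 8))^8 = (3 12 13 7 9)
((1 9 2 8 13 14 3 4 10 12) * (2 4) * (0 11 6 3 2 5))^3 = ((0 11 6 3 5)(1 9 4 10 12)(2 8 13 14))^3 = (0 3 11 5 6)(1 10 9 12 4)(2 14 13 8)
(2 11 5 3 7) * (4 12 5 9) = (2 11 9 4 12 5 3 7) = [0, 1, 11, 7, 12, 3, 6, 2, 8, 4, 10, 9, 5]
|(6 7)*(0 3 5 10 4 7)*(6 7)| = |(0 3 5 10 4 6)| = 6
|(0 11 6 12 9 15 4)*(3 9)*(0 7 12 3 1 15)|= |(0 11 6 3 9)(1 15 4 7 12)|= 5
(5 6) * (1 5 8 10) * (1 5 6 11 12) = [0, 6, 2, 3, 4, 11, 8, 7, 10, 9, 5, 12, 1] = (1 6 8 10 5 11 12)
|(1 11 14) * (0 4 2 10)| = 12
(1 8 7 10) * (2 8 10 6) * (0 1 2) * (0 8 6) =(0 1 10 2 6 8 7) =[1, 10, 6, 3, 4, 5, 8, 0, 7, 9, 2]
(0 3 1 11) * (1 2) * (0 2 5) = [3, 11, 1, 5, 4, 0, 6, 7, 8, 9, 10, 2] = (0 3 5)(1 11 2)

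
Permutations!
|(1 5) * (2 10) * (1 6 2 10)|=|(10)(1 5 6 2)|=4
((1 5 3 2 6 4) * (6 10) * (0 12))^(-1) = ((0 12)(1 5 3 2 10 6 4))^(-1) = (0 12)(1 4 6 10 2 3 5)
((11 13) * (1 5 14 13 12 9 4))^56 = ((1 5 14 13 11 12 9 4))^56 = (14)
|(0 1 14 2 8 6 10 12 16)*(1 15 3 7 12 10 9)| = 6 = |(0 15 3 7 12 16)(1 14 2 8 6 9)|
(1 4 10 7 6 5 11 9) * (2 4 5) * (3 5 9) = [0, 9, 4, 5, 10, 11, 2, 6, 8, 1, 7, 3] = (1 9)(2 4 10 7 6)(3 5 11)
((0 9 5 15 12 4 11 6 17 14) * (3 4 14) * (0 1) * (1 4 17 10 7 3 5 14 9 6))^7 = (0 15)(1 5)(3 4)(6 12)(7 14)(9 10)(11 17)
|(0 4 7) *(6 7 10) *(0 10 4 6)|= |(0 6 7 10)|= 4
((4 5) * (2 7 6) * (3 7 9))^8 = ((2 9 3 7 6)(4 5))^8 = (2 7 9 6 3)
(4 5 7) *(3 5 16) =[0, 1, 2, 5, 16, 7, 6, 4, 8, 9, 10, 11, 12, 13, 14, 15, 3] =(3 5 7 4 16)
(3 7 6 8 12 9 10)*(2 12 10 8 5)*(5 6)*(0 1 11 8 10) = (0 1 11 8)(2 12 9 10 3 7 5) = [1, 11, 12, 7, 4, 2, 6, 5, 0, 10, 3, 8, 9]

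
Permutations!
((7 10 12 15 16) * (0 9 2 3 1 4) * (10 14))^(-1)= ((0 9 2 3 1 4)(7 14 10 12 15 16))^(-1)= (0 4 1 3 2 9)(7 16 15 12 10 14)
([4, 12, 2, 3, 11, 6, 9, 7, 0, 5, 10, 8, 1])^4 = (12)(5 6 9)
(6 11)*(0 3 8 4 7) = (0 3 8 4 7)(6 11) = [3, 1, 2, 8, 7, 5, 11, 0, 4, 9, 10, 6]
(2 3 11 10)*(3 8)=(2 8 3 11 10)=[0, 1, 8, 11, 4, 5, 6, 7, 3, 9, 2, 10]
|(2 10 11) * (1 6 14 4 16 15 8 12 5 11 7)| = 13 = |(1 6 14 4 16 15 8 12 5 11 2 10 7)|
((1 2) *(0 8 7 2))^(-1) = (0 1 2 7 8)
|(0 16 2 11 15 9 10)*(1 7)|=14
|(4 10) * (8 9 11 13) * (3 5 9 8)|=10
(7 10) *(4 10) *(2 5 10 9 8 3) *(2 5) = (3 5 10 7 4 9 8) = [0, 1, 2, 5, 9, 10, 6, 4, 3, 8, 7]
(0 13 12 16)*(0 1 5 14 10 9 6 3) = (0 13 12 16 1 5 14 10 9 6 3) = [13, 5, 2, 0, 4, 14, 3, 7, 8, 6, 9, 11, 16, 12, 10, 15, 1]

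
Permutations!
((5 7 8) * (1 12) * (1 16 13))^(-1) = (1 13 16 12)(5 8 7)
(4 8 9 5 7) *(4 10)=[0, 1, 2, 3, 8, 7, 6, 10, 9, 5, 4]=(4 8 9 5 7 10)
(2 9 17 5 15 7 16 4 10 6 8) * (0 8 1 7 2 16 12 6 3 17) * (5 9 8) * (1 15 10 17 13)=(0 5 10 3 13 1 7 12 6 15 2 8 16 4 17 9)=[5, 7, 8, 13, 17, 10, 15, 12, 16, 0, 3, 11, 6, 1, 14, 2, 4, 9]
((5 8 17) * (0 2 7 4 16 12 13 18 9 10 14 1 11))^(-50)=(0 7 16 13 9 14 11 2 4 12 18 10 1)(5 8 17)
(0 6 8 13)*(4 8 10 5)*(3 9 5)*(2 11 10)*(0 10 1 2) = (0 6)(1 2 11)(3 9 5 4 8 13 10) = [6, 2, 11, 9, 8, 4, 0, 7, 13, 5, 3, 1, 12, 10]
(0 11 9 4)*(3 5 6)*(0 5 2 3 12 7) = (0 11 9 4 5 6 12 7)(2 3) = [11, 1, 3, 2, 5, 6, 12, 0, 8, 4, 10, 9, 7]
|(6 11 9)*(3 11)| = |(3 11 9 6)| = 4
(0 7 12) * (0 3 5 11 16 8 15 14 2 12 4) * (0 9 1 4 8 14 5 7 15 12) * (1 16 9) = (0 15 5 11 9 16 14 2)(1 4)(3 7 8 12) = [15, 4, 0, 7, 1, 11, 6, 8, 12, 16, 10, 9, 3, 13, 2, 5, 14]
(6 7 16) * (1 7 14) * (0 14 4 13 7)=[14, 0, 2, 3, 13, 5, 4, 16, 8, 9, 10, 11, 12, 7, 1, 15, 6]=(0 14 1)(4 13 7 16 6)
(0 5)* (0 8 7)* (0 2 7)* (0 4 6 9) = (0 5 8 4 6 9)(2 7) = [5, 1, 7, 3, 6, 8, 9, 2, 4, 0]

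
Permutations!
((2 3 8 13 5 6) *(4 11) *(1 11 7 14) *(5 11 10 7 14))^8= ((1 10 7 5 6 2 3 8 13 11 4 14))^8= (1 13 6)(2 10 11)(3 7 4)(5 14 8)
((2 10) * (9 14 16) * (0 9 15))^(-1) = ((0 9 14 16 15)(2 10))^(-1) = (0 15 16 14 9)(2 10)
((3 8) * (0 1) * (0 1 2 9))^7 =((0 2 9)(3 8))^7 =(0 2 9)(3 8)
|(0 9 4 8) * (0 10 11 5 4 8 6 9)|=7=|(4 6 9 8 10 11 5)|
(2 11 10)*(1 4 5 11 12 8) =(1 4 5 11 10 2 12 8) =[0, 4, 12, 3, 5, 11, 6, 7, 1, 9, 2, 10, 8]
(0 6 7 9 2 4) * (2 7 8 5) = (0 6 8 5 2 4)(7 9) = [6, 1, 4, 3, 0, 2, 8, 9, 5, 7]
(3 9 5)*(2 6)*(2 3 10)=[0, 1, 6, 9, 4, 10, 3, 7, 8, 5, 2]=(2 6 3 9 5 10)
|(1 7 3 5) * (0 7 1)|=4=|(0 7 3 5)|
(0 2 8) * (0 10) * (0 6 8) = [2, 1, 0, 3, 4, 5, 8, 7, 10, 9, 6] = (0 2)(6 8 10)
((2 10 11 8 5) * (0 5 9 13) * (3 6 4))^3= ((0 5 2 10 11 8 9 13)(3 6 4))^3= (0 10 9 5 11 13 2 8)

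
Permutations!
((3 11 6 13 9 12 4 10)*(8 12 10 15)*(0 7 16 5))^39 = (0 5 16 7)(3 13)(4 12 8 15)(6 10)(9 11)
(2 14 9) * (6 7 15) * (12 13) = (2 14 9)(6 7 15)(12 13) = [0, 1, 14, 3, 4, 5, 7, 15, 8, 2, 10, 11, 13, 12, 9, 6]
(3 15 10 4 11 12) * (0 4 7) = (0 4 11 12 3 15 10 7) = [4, 1, 2, 15, 11, 5, 6, 0, 8, 9, 7, 12, 3, 13, 14, 10]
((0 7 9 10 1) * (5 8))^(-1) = (0 1 10 9 7)(5 8)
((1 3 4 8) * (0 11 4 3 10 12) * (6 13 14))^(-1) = ((0 11 4 8 1 10 12)(6 13 14))^(-1) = (0 12 10 1 8 4 11)(6 14 13)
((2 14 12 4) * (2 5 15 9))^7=(15)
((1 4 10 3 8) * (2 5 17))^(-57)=((1 4 10 3 8)(2 5 17))^(-57)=(17)(1 3 4 8 10)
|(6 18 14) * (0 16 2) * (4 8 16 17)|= |(0 17 4 8 16 2)(6 18 14)|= 6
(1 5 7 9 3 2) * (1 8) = (1 5 7 9 3 2 8) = [0, 5, 8, 2, 4, 7, 6, 9, 1, 3]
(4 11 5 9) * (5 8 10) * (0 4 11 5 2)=(0 4 5 9 11 8 10 2)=[4, 1, 0, 3, 5, 9, 6, 7, 10, 11, 2, 8]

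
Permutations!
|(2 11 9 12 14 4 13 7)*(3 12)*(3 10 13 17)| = 30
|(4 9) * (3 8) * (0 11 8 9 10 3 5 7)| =20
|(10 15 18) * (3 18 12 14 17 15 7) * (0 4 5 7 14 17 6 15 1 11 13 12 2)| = 55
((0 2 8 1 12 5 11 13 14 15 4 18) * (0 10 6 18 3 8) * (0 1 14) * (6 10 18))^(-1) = ((18)(0 2 1 12 5 11 13)(3 8 14 15 4))^(-1) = (18)(0 13 11 5 12 1 2)(3 4 15 14 8)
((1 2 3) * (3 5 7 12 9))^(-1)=((1 2 5 7 12 9 3))^(-1)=(1 3 9 12 7 5 2)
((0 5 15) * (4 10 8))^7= ((0 5 15)(4 10 8))^7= (0 5 15)(4 10 8)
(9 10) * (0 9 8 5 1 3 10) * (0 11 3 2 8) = (0 9 11 3 10)(1 2 8 5) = [9, 2, 8, 10, 4, 1, 6, 7, 5, 11, 0, 3]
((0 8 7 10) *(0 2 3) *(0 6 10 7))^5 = ((0 8)(2 3 6 10))^5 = (0 8)(2 3 6 10)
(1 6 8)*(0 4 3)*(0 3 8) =[4, 6, 2, 3, 8, 5, 0, 7, 1] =(0 4 8 1 6)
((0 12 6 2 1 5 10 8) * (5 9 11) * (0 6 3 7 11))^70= ((0 12 3 7 11 5 10 8 6 2 1 9))^70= (0 1 6 10 11 3)(2 8 5 7 12 9)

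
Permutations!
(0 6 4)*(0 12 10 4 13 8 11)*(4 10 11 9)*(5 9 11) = [6, 1, 2, 3, 12, 9, 13, 7, 11, 4, 10, 0, 5, 8] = (0 6 13 8 11)(4 12 5 9)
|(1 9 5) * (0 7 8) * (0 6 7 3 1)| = 15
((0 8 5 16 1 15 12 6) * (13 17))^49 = ((0 8 5 16 1 15 12 6)(13 17))^49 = (0 8 5 16 1 15 12 6)(13 17)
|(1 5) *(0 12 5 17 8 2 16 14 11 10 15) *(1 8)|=10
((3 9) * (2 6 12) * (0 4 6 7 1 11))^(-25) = (0 11 1 7 2 12 6 4)(3 9)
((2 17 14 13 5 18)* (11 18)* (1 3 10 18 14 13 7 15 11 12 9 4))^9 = ((1 3 10 18 2 17 13 5 12 9 4)(7 15 11 14))^9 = (1 9 5 17 18 3 4 12 13 2 10)(7 15 11 14)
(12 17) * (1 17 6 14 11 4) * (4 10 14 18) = (1 17 12 6 18 4)(10 14 11) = [0, 17, 2, 3, 1, 5, 18, 7, 8, 9, 14, 10, 6, 13, 11, 15, 16, 12, 4]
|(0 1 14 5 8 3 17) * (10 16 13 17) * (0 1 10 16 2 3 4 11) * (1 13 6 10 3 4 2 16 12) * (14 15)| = |(0 3 12 1 15 14 5 8 2 4 11)(6 10 16)(13 17)| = 66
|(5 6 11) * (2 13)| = 6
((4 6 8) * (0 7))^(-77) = ((0 7)(4 6 8))^(-77) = (0 7)(4 6 8)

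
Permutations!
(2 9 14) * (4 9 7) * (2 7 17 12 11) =(2 17 12 11)(4 9 14 7) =[0, 1, 17, 3, 9, 5, 6, 4, 8, 14, 10, 2, 11, 13, 7, 15, 16, 12]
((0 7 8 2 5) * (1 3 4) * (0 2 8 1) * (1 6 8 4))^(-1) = (0 4 8 6 7)(1 3)(2 5)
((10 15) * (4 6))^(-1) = ((4 6)(10 15))^(-1) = (4 6)(10 15)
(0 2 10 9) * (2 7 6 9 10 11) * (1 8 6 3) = [7, 8, 11, 1, 4, 5, 9, 3, 6, 0, 10, 2] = (0 7 3 1 8 6 9)(2 11)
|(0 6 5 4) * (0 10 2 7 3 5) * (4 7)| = 6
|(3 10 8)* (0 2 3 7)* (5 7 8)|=|(0 2 3 10 5 7)|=6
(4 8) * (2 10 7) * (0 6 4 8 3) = (0 6 4 3)(2 10 7) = [6, 1, 10, 0, 3, 5, 4, 2, 8, 9, 7]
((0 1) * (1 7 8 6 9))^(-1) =((0 7 8 6 9 1))^(-1) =(0 1 9 6 8 7)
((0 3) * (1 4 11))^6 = ((0 3)(1 4 11))^6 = (11)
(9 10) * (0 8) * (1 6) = (0 8)(1 6)(9 10) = [8, 6, 2, 3, 4, 5, 1, 7, 0, 10, 9]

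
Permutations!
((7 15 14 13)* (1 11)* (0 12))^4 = ((0 12)(1 11)(7 15 14 13))^4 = (15)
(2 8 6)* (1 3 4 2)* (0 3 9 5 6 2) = (0 3 4)(1 9 5 6)(2 8) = [3, 9, 8, 4, 0, 6, 1, 7, 2, 5]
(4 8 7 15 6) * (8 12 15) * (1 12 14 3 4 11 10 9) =[0, 12, 2, 4, 14, 5, 11, 8, 7, 1, 9, 10, 15, 13, 3, 6] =(1 12 15 6 11 10 9)(3 4 14)(7 8)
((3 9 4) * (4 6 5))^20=((3 9 6 5 4))^20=(9)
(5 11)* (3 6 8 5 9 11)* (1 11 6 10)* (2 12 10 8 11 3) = (1 3 8 5 2 12 10)(6 11 9) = [0, 3, 12, 8, 4, 2, 11, 7, 5, 6, 1, 9, 10]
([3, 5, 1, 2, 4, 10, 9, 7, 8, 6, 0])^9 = [1, 0, 10, 5, 4, 3, 9, 7, 8, 6, 2]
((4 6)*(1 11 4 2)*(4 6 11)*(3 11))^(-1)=(1 2 6 11 3 4)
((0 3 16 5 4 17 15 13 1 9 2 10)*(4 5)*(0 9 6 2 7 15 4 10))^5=(0 7 2 9 6 10 1 16 13 3 15)(4 17)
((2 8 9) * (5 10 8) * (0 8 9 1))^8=(10)(0 1 8)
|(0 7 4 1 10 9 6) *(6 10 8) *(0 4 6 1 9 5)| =|(0 7 6 4 9 10 5)(1 8)| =14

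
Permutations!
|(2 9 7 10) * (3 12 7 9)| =|(2 3 12 7 10)| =5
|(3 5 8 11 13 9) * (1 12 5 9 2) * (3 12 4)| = |(1 4 3 9 12 5 8 11 13 2)| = 10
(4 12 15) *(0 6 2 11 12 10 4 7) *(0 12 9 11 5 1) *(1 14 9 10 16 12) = (0 6 2 5 14 9 11 10 4 16 12 15 7 1) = [6, 0, 5, 3, 16, 14, 2, 1, 8, 11, 4, 10, 15, 13, 9, 7, 12]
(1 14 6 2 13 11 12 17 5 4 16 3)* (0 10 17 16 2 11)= [10, 14, 13, 1, 2, 4, 11, 7, 8, 9, 17, 12, 16, 0, 6, 15, 3, 5]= (0 10 17 5 4 2 13)(1 14 6 11 12 16 3)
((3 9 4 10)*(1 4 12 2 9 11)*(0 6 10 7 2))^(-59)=((0 6 10 3 11 1 4 7 2 9 12))^(-59)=(0 7 3 12 4 10 9 1 6 2 11)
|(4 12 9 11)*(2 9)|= 5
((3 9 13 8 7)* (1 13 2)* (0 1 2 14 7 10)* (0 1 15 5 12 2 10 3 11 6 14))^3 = (0 12 1 3 15 2 13 9 5 10 8)(6 11 7 14)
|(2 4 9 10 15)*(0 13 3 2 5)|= 9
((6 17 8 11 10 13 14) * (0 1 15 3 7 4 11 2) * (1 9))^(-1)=((0 9 1 15 3 7 4 11 10 13 14 6 17 8 2))^(-1)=(0 2 8 17 6 14 13 10 11 4 7 3 15 1 9)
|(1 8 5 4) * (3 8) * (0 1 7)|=|(0 1 3 8 5 4 7)|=7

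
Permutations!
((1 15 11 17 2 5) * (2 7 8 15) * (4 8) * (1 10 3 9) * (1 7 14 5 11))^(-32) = ((1 2 11 17 14 5 10 3 9 7 4 8 15))^(-32) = (1 3 2 9 11 7 17 4 14 8 5 15 10)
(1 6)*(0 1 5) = [1, 6, 2, 3, 4, 0, 5] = (0 1 6 5)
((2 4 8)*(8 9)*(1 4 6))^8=((1 4 9 8 2 6))^8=(1 9 2)(4 8 6)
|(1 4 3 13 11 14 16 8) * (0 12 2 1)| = 11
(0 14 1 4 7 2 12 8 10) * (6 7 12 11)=[14, 4, 11, 3, 12, 5, 7, 2, 10, 9, 0, 6, 8, 13, 1]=(0 14 1 4 12 8 10)(2 11 6 7)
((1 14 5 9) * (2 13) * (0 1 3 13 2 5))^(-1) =((0 1 14)(3 13 5 9))^(-1) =(0 14 1)(3 9 5 13)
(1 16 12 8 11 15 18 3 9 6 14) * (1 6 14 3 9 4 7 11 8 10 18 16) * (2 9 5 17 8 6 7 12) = [0, 1, 9, 4, 12, 17, 3, 11, 6, 14, 18, 15, 10, 13, 7, 16, 2, 8, 5] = (2 9 14 7 11 15 16)(3 4 12 10 18 5 17 8 6)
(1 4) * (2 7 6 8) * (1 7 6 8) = (1 4 7 8 2 6) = [0, 4, 6, 3, 7, 5, 1, 8, 2]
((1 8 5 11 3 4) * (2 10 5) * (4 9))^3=(1 10 3)(2 11 4)(5 9 8)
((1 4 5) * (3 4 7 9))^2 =(1 9 4)(3 5 7)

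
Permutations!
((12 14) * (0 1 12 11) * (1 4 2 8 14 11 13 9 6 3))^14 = (0 2 14 9 3 12)(1 11 4 8 13 6)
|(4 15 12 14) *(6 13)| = |(4 15 12 14)(6 13)| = 4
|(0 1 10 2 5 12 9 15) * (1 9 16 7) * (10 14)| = 24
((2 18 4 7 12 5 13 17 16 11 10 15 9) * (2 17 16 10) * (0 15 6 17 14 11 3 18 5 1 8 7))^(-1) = (0 4 18 3 16 13 5 2 11 14 9 15)(1 12 7 8)(6 10 17)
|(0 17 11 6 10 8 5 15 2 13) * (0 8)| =|(0 17 11 6 10)(2 13 8 5 15)| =5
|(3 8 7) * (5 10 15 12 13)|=15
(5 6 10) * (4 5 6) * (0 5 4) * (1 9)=(0 5)(1 9)(6 10)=[5, 9, 2, 3, 4, 0, 10, 7, 8, 1, 6]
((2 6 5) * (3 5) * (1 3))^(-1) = ((1 3 5 2 6))^(-1) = (1 6 2 5 3)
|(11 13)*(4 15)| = 2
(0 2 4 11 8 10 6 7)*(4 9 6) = [2, 1, 9, 3, 11, 5, 7, 0, 10, 6, 4, 8] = (0 2 9 6 7)(4 11 8 10)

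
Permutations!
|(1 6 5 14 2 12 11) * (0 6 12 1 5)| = 6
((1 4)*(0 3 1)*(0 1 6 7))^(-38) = (0 6)(3 7)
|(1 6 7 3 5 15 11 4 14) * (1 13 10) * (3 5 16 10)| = 12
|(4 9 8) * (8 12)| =|(4 9 12 8)| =4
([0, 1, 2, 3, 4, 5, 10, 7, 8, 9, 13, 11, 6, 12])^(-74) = (6 13)(10 12)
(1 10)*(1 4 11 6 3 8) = (1 10 4 11 6 3 8) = [0, 10, 2, 8, 11, 5, 3, 7, 1, 9, 4, 6]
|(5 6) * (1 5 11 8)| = |(1 5 6 11 8)| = 5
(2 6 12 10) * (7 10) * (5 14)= (2 6 12 7 10)(5 14)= [0, 1, 6, 3, 4, 14, 12, 10, 8, 9, 2, 11, 7, 13, 5]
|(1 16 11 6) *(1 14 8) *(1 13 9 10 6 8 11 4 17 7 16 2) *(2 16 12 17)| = |(1 16 4 2)(6 14 11 8 13 9 10)(7 12 17)| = 84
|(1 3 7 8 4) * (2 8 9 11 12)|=|(1 3 7 9 11 12 2 8 4)|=9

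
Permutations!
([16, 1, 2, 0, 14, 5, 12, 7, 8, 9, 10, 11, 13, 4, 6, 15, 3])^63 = [0, 1, 2, 3, 12, 5, 4, 7, 8, 9, 10, 11, 14, 6, 13, 15, 16]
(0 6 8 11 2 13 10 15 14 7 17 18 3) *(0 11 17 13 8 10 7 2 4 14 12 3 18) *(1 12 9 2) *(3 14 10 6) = (18)(0 3 11 4 10 15 9 2 8 17)(1 12 14)(7 13) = [3, 12, 8, 11, 10, 5, 6, 13, 17, 2, 15, 4, 14, 7, 1, 9, 16, 0, 18]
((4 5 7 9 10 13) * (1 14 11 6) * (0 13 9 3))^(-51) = (0 5)(1 14 11 6)(3 4)(7 13)(9 10)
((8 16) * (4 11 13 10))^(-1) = ((4 11 13 10)(8 16))^(-1) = (4 10 13 11)(8 16)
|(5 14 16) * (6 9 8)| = |(5 14 16)(6 9 8)| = 3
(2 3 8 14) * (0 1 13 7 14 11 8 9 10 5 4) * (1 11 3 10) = (0 11 8 3 9 1 13 7 14 2 10 5 4) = [11, 13, 10, 9, 0, 4, 6, 14, 3, 1, 5, 8, 12, 7, 2]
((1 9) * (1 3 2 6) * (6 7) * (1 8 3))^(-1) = (1 9)(2 3 8 6 7)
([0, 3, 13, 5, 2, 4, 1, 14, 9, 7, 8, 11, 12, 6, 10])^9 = (1 5 2 6 3 4 13)(7 9 8 10 14)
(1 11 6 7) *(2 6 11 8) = [0, 8, 6, 3, 4, 5, 7, 1, 2, 9, 10, 11] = (11)(1 8 2 6 7)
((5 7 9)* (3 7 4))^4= (3 4 5 9 7)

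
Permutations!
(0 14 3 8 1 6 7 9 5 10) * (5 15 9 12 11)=[14, 6, 2, 8, 4, 10, 7, 12, 1, 15, 0, 5, 11, 13, 3, 9]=(0 14 3 8 1 6 7 12 11 5 10)(9 15)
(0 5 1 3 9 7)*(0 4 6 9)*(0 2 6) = (0 5 1 3 2 6 9 7 4) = [5, 3, 6, 2, 0, 1, 9, 4, 8, 7]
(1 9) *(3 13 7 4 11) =[0, 9, 2, 13, 11, 5, 6, 4, 8, 1, 10, 3, 12, 7] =(1 9)(3 13 7 4 11)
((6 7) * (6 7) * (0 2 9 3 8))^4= (0 8 3 9 2)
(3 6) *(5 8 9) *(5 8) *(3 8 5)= (3 6 8 9 5)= [0, 1, 2, 6, 4, 3, 8, 7, 9, 5]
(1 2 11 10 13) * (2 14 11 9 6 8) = (1 14 11 10 13)(2 9 6 8) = [0, 14, 9, 3, 4, 5, 8, 7, 2, 6, 13, 10, 12, 1, 11]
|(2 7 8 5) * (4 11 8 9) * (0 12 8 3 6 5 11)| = 11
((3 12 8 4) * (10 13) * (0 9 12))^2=((0 9 12 8 4 3)(10 13))^2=(13)(0 12 4)(3 9 8)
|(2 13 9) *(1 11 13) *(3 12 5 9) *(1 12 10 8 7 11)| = |(2 12 5 9)(3 10 8 7 11 13)| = 12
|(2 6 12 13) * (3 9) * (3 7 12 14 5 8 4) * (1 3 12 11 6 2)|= 12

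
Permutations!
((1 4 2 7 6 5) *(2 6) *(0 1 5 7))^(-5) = (0 1 4 6 7 2)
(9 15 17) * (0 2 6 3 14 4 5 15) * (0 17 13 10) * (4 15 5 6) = [2, 1, 4, 14, 6, 5, 3, 7, 8, 17, 0, 11, 12, 10, 15, 13, 16, 9] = (0 2 4 6 3 14 15 13 10)(9 17)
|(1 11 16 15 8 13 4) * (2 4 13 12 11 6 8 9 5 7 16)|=|(1 6 8 12 11 2 4)(5 7 16 15 9)|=35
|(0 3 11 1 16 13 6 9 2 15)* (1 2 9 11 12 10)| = 11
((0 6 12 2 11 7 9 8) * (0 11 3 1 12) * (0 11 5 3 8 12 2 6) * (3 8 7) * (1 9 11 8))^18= (1 8 12 3 7)(2 5 6 9 11)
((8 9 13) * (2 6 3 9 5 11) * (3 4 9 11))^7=(2 3 8 9 6 11 5 13 4)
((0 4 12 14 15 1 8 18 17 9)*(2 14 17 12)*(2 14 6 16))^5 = ((0 4 14 15 1 8 18 12 17 9)(2 6 16))^5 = (0 8)(1 9)(2 16 6)(4 18)(12 14)(15 17)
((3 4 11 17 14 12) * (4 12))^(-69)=(3 12)(4 14 17 11)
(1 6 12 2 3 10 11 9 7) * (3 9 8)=(1 6 12 2 9 7)(3 10 11 8)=[0, 6, 9, 10, 4, 5, 12, 1, 3, 7, 11, 8, 2]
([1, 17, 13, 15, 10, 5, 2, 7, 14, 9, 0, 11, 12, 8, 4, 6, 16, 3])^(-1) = [10, 0, 6, 17, 14, 5, 15, 7, 13, 9, 4, 11, 12, 2, 8, 3, 16, 1]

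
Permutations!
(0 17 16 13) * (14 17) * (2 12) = [14, 1, 12, 3, 4, 5, 6, 7, 8, 9, 10, 11, 2, 0, 17, 15, 13, 16] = (0 14 17 16 13)(2 12)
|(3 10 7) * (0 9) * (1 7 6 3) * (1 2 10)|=|(0 9)(1 7 2 10 6 3)|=6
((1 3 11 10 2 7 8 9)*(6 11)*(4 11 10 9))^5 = ((1 3 6 10 2 7 8 4 11 9))^5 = (1 7)(2 9)(3 8)(4 6)(10 11)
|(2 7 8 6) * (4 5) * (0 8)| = |(0 8 6 2 7)(4 5)| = 10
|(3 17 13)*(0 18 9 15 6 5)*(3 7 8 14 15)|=12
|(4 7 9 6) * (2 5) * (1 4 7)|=|(1 4)(2 5)(6 7 9)|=6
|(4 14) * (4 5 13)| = |(4 14 5 13)| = 4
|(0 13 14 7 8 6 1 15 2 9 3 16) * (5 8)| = 13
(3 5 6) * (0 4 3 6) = [4, 1, 2, 5, 3, 0, 6] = (6)(0 4 3 5)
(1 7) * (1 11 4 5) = (1 7 11 4 5) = [0, 7, 2, 3, 5, 1, 6, 11, 8, 9, 10, 4]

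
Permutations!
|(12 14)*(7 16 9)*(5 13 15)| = 6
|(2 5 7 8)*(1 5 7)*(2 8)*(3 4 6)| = 6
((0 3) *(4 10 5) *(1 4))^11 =((0 3)(1 4 10 5))^11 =(0 3)(1 5 10 4)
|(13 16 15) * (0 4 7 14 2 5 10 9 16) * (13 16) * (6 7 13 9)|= 6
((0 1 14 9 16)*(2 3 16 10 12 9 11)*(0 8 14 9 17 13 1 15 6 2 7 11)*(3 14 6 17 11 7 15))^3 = (0 8 14 16 2 3 6)(1 12 17 9 11 13 10 15)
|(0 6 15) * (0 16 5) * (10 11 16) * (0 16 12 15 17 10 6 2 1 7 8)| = |(0 2 1 7 8)(5 16)(6 17 10 11 12 15)| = 30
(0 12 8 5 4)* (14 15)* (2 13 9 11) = (0 12 8 5 4)(2 13 9 11)(14 15) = [12, 1, 13, 3, 0, 4, 6, 7, 5, 11, 10, 2, 8, 9, 15, 14]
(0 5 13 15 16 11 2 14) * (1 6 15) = (0 5 13 1 6 15 16 11 2 14) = [5, 6, 14, 3, 4, 13, 15, 7, 8, 9, 10, 2, 12, 1, 0, 16, 11]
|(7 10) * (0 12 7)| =4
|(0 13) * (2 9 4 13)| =5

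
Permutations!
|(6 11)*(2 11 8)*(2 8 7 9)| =5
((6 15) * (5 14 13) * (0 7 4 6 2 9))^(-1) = (0 9 2 15 6 4 7)(5 13 14)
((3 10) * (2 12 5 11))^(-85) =(2 11 5 12)(3 10)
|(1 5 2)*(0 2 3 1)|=6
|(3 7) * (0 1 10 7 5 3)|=|(0 1 10 7)(3 5)|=4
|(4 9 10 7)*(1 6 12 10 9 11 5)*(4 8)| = 9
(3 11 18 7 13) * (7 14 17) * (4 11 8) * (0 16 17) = (0 16 17 7 13 3 8 4 11 18 14) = [16, 1, 2, 8, 11, 5, 6, 13, 4, 9, 10, 18, 12, 3, 0, 15, 17, 7, 14]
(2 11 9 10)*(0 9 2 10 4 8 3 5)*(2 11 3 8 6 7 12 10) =(0 9 4 6 7 12 10 2 3 5) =[9, 1, 3, 5, 6, 0, 7, 12, 8, 4, 2, 11, 10]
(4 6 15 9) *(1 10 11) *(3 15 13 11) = (1 10 3 15 9 4 6 13 11) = [0, 10, 2, 15, 6, 5, 13, 7, 8, 4, 3, 1, 12, 11, 14, 9]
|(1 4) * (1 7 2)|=|(1 4 7 2)|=4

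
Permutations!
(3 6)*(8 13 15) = (3 6)(8 13 15) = [0, 1, 2, 6, 4, 5, 3, 7, 13, 9, 10, 11, 12, 15, 14, 8]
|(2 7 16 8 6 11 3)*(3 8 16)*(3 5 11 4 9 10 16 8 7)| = |(2 3)(4 9 10 16 8 6)(5 11 7)| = 6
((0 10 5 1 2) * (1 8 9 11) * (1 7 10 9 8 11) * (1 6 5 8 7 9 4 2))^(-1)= (0 2 4)(5 6 9 11)(7 8 10)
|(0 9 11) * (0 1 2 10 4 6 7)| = |(0 9 11 1 2 10 4 6 7)| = 9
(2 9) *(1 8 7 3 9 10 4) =[0, 8, 10, 9, 1, 5, 6, 3, 7, 2, 4] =(1 8 7 3 9 2 10 4)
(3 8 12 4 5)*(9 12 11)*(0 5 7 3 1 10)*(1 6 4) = (0 5 6 4 7 3 8 11 9 12 1 10) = [5, 10, 2, 8, 7, 6, 4, 3, 11, 12, 0, 9, 1]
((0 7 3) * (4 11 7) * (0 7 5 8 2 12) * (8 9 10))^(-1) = (0 12 2 8 10 9 5 11 4)(3 7)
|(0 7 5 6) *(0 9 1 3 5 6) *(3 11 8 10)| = |(0 7 6 9 1 11 8 10 3 5)| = 10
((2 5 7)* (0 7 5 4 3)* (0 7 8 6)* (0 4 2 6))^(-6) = (8)(3 6)(4 7)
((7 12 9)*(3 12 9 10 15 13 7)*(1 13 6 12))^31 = ((1 13 7 9 3)(6 12 10 15))^31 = (1 13 7 9 3)(6 15 10 12)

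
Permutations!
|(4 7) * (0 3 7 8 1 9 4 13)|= |(0 3 7 13)(1 9 4 8)|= 4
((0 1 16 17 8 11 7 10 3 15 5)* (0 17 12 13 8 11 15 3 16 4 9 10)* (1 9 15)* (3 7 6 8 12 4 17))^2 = ((0 9 10 16 4 15 5 3 7)(1 17 11 6 8)(12 13))^2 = (0 10 4 5 7 9 16 15 3)(1 11 8 17 6)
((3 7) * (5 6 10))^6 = (10)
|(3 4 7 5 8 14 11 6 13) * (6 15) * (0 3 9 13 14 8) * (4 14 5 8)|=42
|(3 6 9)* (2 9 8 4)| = 6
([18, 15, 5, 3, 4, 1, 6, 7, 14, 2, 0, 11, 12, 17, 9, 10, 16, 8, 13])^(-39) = (0 1 9 17)(2 8 18 15)(5 14 13 10)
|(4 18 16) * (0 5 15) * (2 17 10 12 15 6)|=24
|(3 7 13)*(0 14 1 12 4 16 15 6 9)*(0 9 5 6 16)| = 30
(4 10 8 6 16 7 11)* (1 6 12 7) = [0, 6, 2, 3, 10, 5, 16, 11, 12, 9, 8, 4, 7, 13, 14, 15, 1] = (1 6 16)(4 10 8 12 7 11)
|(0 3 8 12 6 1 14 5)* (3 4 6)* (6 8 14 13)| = |(0 4 8 12 3 14 5)(1 13 6)| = 21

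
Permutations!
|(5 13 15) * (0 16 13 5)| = 4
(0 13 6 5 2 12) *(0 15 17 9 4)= [13, 1, 12, 3, 0, 2, 5, 7, 8, 4, 10, 11, 15, 6, 14, 17, 16, 9]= (0 13 6 5 2 12 15 17 9 4)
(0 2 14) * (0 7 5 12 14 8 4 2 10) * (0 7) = (0 10 7 5 12 14)(2 8 4) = [10, 1, 8, 3, 2, 12, 6, 5, 4, 9, 7, 11, 14, 13, 0]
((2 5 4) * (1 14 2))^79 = (1 4 5 2 14)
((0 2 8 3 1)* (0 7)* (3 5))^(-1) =((0 2 8 5 3 1 7))^(-1) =(0 7 1 3 5 8 2)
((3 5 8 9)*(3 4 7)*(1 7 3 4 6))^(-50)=((1 7 4 3 5 8 9 6))^(-50)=(1 9 5 4)(3 7 6 8)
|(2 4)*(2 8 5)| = 4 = |(2 4 8 5)|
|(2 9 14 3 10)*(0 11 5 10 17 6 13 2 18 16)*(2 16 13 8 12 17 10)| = |(0 11 5 2 9 14 3 10 18 13 16)(6 8 12 17)| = 44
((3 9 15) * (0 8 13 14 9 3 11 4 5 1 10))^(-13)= (0 1 4 15 14 8 10 5 11 9 13)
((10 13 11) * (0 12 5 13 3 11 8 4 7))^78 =(0 12 5 13 8 4 7) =((0 12 5 13 8 4 7)(3 11 10))^78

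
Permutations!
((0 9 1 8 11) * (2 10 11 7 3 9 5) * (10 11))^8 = ((0 5 2 11)(1 8 7 3 9))^8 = (11)(1 3 8 9 7)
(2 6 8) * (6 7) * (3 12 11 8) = [0, 1, 7, 12, 4, 5, 3, 6, 2, 9, 10, 8, 11] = (2 7 6 3 12 11 8)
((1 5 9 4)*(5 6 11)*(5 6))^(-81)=((1 5 9 4)(6 11))^(-81)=(1 4 9 5)(6 11)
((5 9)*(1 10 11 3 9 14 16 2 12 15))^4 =(1 9 2 10 5 12 11 14 15 3 16)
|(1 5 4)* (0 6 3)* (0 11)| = 12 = |(0 6 3 11)(1 5 4)|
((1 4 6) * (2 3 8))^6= ((1 4 6)(2 3 8))^6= (8)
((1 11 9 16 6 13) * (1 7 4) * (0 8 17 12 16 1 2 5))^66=(17)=((0 8 17 12 16 6 13 7 4 2 5)(1 11 9))^66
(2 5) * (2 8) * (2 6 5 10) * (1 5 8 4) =(1 5 4)(2 10)(6 8) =[0, 5, 10, 3, 1, 4, 8, 7, 6, 9, 2]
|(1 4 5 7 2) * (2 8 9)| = |(1 4 5 7 8 9 2)| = 7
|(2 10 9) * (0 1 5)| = 3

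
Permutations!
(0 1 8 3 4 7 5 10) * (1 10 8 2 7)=(0 10)(1 2 7 5 8 3 4)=[10, 2, 7, 4, 1, 8, 6, 5, 3, 9, 0]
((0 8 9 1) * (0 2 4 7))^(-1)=(0 7 4 2 1 9 8)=((0 8 9 1 2 4 7))^(-1)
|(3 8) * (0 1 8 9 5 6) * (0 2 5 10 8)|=12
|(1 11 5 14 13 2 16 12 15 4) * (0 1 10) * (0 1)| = 11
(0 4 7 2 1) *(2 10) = (0 4 7 10 2 1) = [4, 0, 1, 3, 7, 5, 6, 10, 8, 9, 2]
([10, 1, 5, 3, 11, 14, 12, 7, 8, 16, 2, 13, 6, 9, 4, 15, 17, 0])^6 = [11, 1, 9, 3, 0, 16, 6, 7, 8, 5, 13, 10, 12, 2, 17, 15, 14, 4]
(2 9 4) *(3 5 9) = (2 3 5 9 4) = [0, 1, 3, 5, 2, 9, 6, 7, 8, 4]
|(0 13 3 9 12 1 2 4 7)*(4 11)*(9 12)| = |(0 13 3 12 1 2 11 4 7)| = 9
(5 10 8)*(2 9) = (2 9)(5 10 8) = [0, 1, 9, 3, 4, 10, 6, 7, 5, 2, 8]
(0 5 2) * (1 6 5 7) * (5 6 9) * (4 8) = (0 7 1 9 5 2)(4 8) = [7, 9, 0, 3, 8, 2, 6, 1, 4, 5]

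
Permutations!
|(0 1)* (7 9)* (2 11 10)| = |(0 1)(2 11 10)(7 9)| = 6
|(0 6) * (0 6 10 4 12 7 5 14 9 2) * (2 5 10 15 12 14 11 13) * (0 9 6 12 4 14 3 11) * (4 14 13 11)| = 22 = |(0 15 14 6 12 7 10 13 2 9 5)(3 4)|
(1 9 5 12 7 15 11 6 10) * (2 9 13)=(1 13 2 9 5 12 7 15 11 6 10)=[0, 13, 9, 3, 4, 12, 10, 15, 8, 5, 1, 6, 7, 2, 14, 11]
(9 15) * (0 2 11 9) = (0 2 11 9 15) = [2, 1, 11, 3, 4, 5, 6, 7, 8, 15, 10, 9, 12, 13, 14, 0]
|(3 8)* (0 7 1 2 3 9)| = 7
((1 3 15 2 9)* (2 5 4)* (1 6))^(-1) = ((1 3 15 5 4 2 9 6))^(-1) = (1 6 9 2 4 5 15 3)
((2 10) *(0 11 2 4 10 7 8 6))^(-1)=(0 6 8 7 2 11)(4 10)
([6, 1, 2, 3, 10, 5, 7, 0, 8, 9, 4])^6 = [0, 1, 2, 3, 4, 5, 6, 7, 8, 9, 10]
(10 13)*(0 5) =(0 5)(10 13) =[5, 1, 2, 3, 4, 0, 6, 7, 8, 9, 13, 11, 12, 10]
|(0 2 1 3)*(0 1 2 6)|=|(0 6)(1 3)|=2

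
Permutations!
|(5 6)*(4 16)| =2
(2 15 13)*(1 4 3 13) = [0, 4, 15, 13, 3, 5, 6, 7, 8, 9, 10, 11, 12, 2, 14, 1] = (1 4 3 13 2 15)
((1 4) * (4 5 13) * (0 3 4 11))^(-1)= (0 11 13 5 1 4 3)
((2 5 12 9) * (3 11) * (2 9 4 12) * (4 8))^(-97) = (2 5)(3 11)(4 8 12) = ((2 5)(3 11)(4 12 8))^(-97)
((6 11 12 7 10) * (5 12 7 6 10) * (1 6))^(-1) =((1 6 11 7 5 12))^(-1) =(1 12 5 7 11 6)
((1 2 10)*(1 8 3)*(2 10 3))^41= ((1 10 8 2 3))^41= (1 10 8 2 3)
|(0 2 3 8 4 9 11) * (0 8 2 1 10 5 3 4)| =|(0 1 10 5 3 2 4 9 11 8)| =10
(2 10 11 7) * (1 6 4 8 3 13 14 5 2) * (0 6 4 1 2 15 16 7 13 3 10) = [6, 4, 0, 3, 8, 15, 1, 2, 10, 9, 11, 13, 12, 14, 5, 16, 7] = (0 6 1 4 8 10 11 13 14 5 15 16 7 2)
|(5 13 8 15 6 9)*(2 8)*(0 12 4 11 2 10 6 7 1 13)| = |(0 12 4 11 2 8 15 7 1 13 10 6 9 5)| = 14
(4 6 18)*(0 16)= (0 16)(4 6 18)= [16, 1, 2, 3, 6, 5, 18, 7, 8, 9, 10, 11, 12, 13, 14, 15, 0, 17, 4]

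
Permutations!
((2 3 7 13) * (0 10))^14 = ((0 10)(2 3 7 13))^14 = (2 7)(3 13)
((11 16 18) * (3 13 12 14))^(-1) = ((3 13 12 14)(11 16 18))^(-1) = (3 14 12 13)(11 18 16)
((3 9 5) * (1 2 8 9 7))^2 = (1 8 5 7 2 9 3)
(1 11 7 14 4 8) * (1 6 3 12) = (1 11 7 14 4 8 6 3 12) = [0, 11, 2, 12, 8, 5, 3, 14, 6, 9, 10, 7, 1, 13, 4]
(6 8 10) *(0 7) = (0 7)(6 8 10) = [7, 1, 2, 3, 4, 5, 8, 0, 10, 9, 6]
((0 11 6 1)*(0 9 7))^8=(0 6 9)(1 7 11)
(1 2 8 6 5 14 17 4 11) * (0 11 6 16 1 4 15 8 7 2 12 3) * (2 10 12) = (0 11 4 6 5 14 17 15 8 16 1 2 7 10 12 3) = [11, 2, 7, 0, 6, 14, 5, 10, 16, 9, 12, 4, 3, 13, 17, 8, 1, 15]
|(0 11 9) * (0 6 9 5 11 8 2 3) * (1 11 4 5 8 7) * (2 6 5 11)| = 30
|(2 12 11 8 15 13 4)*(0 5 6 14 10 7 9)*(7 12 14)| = |(0 5 6 7 9)(2 14 10 12 11 8 15 13 4)| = 45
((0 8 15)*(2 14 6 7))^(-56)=((0 8 15)(2 14 6 7))^(-56)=(0 8 15)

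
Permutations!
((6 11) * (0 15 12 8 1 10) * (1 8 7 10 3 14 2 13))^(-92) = ((0 15 12 7 10)(1 3 14 2 13)(6 11))^(-92) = (0 7 15 10 12)(1 2 3 13 14)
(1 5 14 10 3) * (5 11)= [0, 11, 2, 1, 4, 14, 6, 7, 8, 9, 3, 5, 12, 13, 10]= (1 11 5 14 10 3)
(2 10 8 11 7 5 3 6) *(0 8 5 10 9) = (0 8 11 7 10 5 3 6 2 9) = [8, 1, 9, 6, 4, 3, 2, 10, 11, 0, 5, 7]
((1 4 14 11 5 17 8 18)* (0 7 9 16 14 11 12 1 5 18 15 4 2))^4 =((0 7 9 16 14 12 1 2)(4 11 18 5 17 8 15))^4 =(0 14)(1 9)(2 16)(4 17 11 8 18 15 5)(7 12)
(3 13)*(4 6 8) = (3 13)(4 6 8) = [0, 1, 2, 13, 6, 5, 8, 7, 4, 9, 10, 11, 12, 3]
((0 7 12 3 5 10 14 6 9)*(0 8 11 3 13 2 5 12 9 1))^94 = (0 10 12 9 6 2 11)(1 5 3 7 14 13 8)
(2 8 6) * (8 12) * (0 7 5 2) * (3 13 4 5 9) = (0 7 9 3 13 4 5 2 12 8 6) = [7, 1, 12, 13, 5, 2, 0, 9, 6, 3, 10, 11, 8, 4]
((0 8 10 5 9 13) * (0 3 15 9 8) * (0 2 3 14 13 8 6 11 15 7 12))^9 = (0 12 7 3 2)(5 11 9 10 6 15 8)(13 14)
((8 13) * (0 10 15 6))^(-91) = ((0 10 15 6)(8 13))^(-91) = (0 10 15 6)(8 13)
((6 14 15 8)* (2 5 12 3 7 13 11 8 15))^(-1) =((15)(2 5 12 3 7 13 11 8 6 14))^(-1) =(15)(2 14 6 8 11 13 7 3 12 5)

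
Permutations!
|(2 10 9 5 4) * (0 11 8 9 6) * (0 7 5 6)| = 10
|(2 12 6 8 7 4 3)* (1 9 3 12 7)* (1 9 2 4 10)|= 12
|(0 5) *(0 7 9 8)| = |(0 5 7 9 8)| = 5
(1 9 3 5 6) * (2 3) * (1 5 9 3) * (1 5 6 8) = (1 3 9 2 5 8) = [0, 3, 5, 9, 4, 8, 6, 7, 1, 2]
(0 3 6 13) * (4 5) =[3, 1, 2, 6, 5, 4, 13, 7, 8, 9, 10, 11, 12, 0] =(0 3 6 13)(4 5)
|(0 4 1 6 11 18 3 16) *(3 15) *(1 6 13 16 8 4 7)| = |(0 7 1 13 16)(3 8 4 6 11 18 15)| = 35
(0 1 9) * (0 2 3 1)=(1 9 2 3)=[0, 9, 3, 1, 4, 5, 6, 7, 8, 2]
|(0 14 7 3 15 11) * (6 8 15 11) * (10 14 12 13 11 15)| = |(0 12 13 11)(3 15 6 8 10 14 7)| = 28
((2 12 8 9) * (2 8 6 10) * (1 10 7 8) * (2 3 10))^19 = ((1 2 12 6 7 8 9)(3 10))^19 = (1 8 6 2 9 7 12)(3 10)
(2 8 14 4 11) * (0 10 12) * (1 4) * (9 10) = (0 9 10 12)(1 4 11 2 8 14) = [9, 4, 8, 3, 11, 5, 6, 7, 14, 10, 12, 2, 0, 13, 1]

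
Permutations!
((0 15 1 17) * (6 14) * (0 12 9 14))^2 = ((0 15 1 17 12 9 14 6))^2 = (0 1 12 14)(6 15 17 9)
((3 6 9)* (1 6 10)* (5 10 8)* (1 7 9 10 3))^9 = ((1 6 10 7 9)(3 8 5))^9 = (1 9 7 10 6)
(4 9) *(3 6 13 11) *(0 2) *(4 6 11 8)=(0 2)(3 11)(4 9 6 13 8)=[2, 1, 0, 11, 9, 5, 13, 7, 4, 6, 10, 3, 12, 8]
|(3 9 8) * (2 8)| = 4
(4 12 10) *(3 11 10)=(3 11 10 4 12)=[0, 1, 2, 11, 12, 5, 6, 7, 8, 9, 4, 10, 3]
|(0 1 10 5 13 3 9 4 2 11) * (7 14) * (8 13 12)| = |(0 1 10 5 12 8 13 3 9 4 2 11)(7 14)| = 12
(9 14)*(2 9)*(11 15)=(2 9 14)(11 15)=[0, 1, 9, 3, 4, 5, 6, 7, 8, 14, 10, 15, 12, 13, 2, 11]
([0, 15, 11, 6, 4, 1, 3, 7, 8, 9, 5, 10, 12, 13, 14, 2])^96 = (15)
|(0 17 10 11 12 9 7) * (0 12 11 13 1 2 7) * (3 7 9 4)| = |(0 17 10 13 1 2 9)(3 7 12 4)| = 28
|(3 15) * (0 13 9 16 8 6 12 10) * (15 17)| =24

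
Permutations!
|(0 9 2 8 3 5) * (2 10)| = 7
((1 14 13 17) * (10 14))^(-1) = ((1 10 14 13 17))^(-1) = (1 17 13 14 10)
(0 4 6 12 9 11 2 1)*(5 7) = [4, 0, 1, 3, 6, 7, 12, 5, 8, 11, 10, 2, 9] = (0 4 6 12 9 11 2 1)(5 7)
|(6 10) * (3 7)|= |(3 7)(6 10)|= 2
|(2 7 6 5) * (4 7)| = |(2 4 7 6 5)| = 5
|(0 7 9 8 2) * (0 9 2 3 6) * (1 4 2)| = |(0 7 1 4 2 9 8 3 6)| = 9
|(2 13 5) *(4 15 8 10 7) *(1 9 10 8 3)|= 21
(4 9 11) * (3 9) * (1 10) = (1 10)(3 9 11 4) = [0, 10, 2, 9, 3, 5, 6, 7, 8, 11, 1, 4]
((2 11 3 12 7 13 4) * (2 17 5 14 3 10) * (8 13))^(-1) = (2 10 11)(3 14 5 17 4 13 8 7 12)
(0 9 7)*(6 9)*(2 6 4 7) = (0 4 7)(2 6 9) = [4, 1, 6, 3, 7, 5, 9, 0, 8, 2]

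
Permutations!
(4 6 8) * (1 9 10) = (1 9 10)(4 6 8) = [0, 9, 2, 3, 6, 5, 8, 7, 4, 10, 1]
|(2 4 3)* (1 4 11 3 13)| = 3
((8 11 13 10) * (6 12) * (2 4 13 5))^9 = (2 13 8 5 4 10 11)(6 12)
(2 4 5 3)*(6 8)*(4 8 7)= (2 8 6 7 4 5 3)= [0, 1, 8, 2, 5, 3, 7, 4, 6]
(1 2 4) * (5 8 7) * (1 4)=(1 2)(5 8 7)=[0, 2, 1, 3, 4, 8, 6, 5, 7]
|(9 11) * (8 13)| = |(8 13)(9 11)| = 2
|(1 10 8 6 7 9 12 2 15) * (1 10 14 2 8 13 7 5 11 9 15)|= 12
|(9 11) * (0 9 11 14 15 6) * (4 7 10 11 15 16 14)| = 8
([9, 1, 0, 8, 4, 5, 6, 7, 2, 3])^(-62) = [8, 1, 3, 0, 4, 5, 6, 7, 9, 2]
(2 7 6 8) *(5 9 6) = (2 7 5 9 6 8) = [0, 1, 7, 3, 4, 9, 8, 5, 2, 6]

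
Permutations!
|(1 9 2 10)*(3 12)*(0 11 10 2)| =|(0 11 10 1 9)(3 12)| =10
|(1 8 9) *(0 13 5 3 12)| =15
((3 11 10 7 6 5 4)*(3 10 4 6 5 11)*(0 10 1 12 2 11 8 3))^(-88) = (0 5 3 7 8 10 6)(1 2 4 12 11)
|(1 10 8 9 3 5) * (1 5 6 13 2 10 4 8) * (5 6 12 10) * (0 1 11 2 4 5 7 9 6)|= 84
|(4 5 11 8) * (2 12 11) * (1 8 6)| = |(1 8 4 5 2 12 11 6)| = 8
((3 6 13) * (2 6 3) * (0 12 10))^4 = ((0 12 10)(2 6 13))^4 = (0 12 10)(2 6 13)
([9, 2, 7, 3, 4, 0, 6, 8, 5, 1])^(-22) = (0 5 8 7 2 1 9)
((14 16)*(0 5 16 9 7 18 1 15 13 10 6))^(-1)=(0 6 10 13 15 1 18 7 9 14 16 5)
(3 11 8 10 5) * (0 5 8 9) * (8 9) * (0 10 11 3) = (0 5)(8 11)(9 10) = [5, 1, 2, 3, 4, 0, 6, 7, 11, 10, 9, 8]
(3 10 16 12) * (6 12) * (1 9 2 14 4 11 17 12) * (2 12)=(1 9 12 3 10 16 6)(2 14 4 11 17)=[0, 9, 14, 10, 11, 5, 1, 7, 8, 12, 16, 17, 3, 13, 4, 15, 6, 2]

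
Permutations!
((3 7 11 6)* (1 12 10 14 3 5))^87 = (1 11 14)(3 12 6)(5 7 10)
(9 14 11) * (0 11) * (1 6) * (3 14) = [11, 6, 2, 14, 4, 5, 1, 7, 8, 3, 10, 9, 12, 13, 0] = (0 11 9 3 14)(1 6)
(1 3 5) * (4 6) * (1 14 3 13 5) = (1 13 5 14 3)(4 6) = [0, 13, 2, 1, 6, 14, 4, 7, 8, 9, 10, 11, 12, 5, 3]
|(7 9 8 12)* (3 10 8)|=6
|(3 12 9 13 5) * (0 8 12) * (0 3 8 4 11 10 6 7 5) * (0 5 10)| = 15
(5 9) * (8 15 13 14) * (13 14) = (5 9)(8 15 14) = [0, 1, 2, 3, 4, 9, 6, 7, 15, 5, 10, 11, 12, 13, 8, 14]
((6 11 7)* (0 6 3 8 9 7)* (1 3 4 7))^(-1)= ((0 6 11)(1 3 8 9)(4 7))^(-1)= (0 11 6)(1 9 8 3)(4 7)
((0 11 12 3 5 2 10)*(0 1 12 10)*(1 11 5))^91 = (0 5 2)(1 12 3)(10 11)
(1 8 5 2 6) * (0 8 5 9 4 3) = [8, 5, 6, 0, 3, 2, 1, 7, 9, 4] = (0 8 9 4 3)(1 5 2 6)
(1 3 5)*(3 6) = (1 6 3 5) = [0, 6, 2, 5, 4, 1, 3]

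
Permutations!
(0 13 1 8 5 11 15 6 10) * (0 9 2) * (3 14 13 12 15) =(0 12 15 6 10 9 2)(1 8 5 11 3 14 13) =[12, 8, 0, 14, 4, 11, 10, 7, 5, 2, 9, 3, 15, 1, 13, 6]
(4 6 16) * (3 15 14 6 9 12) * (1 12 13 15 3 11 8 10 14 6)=(1 12 11 8 10 14)(4 9 13 15 6 16)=[0, 12, 2, 3, 9, 5, 16, 7, 10, 13, 14, 8, 11, 15, 1, 6, 4]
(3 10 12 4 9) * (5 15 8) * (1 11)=(1 11)(3 10 12 4 9)(5 15 8)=[0, 11, 2, 10, 9, 15, 6, 7, 5, 3, 12, 1, 4, 13, 14, 8]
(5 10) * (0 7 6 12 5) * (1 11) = (0 7 6 12 5 10)(1 11) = [7, 11, 2, 3, 4, 10, 12, 6, 8, 9, 0, 1, 5]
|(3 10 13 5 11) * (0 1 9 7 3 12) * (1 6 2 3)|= |(0 6 2 3 10 13 5 11 12)(1 9 7)|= 9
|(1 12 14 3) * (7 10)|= |(1 12 14 3)(7 10)|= 4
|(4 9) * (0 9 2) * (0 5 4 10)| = |(0 9 10)(2 5 4)| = 3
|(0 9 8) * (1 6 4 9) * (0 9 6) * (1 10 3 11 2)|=|(0 10 3 11 2 1)(4 6)(8 9)|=6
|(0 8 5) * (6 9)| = 6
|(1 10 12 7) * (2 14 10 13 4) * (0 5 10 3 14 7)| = 20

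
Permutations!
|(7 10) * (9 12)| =2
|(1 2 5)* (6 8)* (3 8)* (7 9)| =|(1 2 5)(3 8 6)(7 9)| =6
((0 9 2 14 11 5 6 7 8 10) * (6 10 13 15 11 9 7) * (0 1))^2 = (0 8 15 5 1 7 13 11 10)(2 9 14)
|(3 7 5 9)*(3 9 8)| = |(9)(3 7 5 8)| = 4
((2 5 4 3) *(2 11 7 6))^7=(11)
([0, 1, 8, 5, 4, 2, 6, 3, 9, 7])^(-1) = (2 5 3 7 9 8)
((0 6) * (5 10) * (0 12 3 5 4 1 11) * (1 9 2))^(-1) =(0 11 1 2 9 4 10 5 3 12 6)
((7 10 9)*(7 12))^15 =(7 12 9 10)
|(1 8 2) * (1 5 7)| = |(1 8 2 5 7)| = 5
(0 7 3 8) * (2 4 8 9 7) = [2, 1, 4, 9, 8, 5, 6, 3, 0, 7] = (0 2 4 8)(3 9 7)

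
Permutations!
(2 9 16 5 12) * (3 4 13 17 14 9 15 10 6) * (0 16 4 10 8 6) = (0 16 5 12 2 15 8 6 3 10)(4 13 17 14 9) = [16, 1, 15, 10, 13, 12, 3, 7, 6, 4, 0, 11, 2, 17, 9, 8, 5, 14]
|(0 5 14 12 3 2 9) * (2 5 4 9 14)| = |(0 4 9)(2 14 12 3 5)| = 15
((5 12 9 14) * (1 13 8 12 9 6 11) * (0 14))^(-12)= (14)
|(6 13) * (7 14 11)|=6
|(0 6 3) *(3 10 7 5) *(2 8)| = 6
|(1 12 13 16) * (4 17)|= |(1 12 13 16)(4 17)|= 4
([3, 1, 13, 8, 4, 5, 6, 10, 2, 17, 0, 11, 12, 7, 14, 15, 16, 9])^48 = (17)(0 10 7 13 2 8 3)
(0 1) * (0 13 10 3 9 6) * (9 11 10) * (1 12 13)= (0 12 13 9 6)(3 11 10)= [12, 1, 2, 11, 4, 5, 0, 7, 8, 6, 3, 10, 13, 9]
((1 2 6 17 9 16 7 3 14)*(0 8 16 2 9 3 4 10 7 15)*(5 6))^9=((0 8 16 15)(1 9 2 5 6 17 3 14)(4 10 7))^9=(0 8 16 15)(1 9 2 5 6 17 3 14)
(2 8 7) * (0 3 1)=[3, 0, 8, 1, 4, 5, 6, 2, 7]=(0 3 1)(2 8 7)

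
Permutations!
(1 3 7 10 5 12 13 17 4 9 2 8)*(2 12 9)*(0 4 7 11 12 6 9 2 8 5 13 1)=[4, 3, 5, 11, 8, 2, 9, 10, 0, 6, 13, 12, 1, 17, 14, 15, 16, 7]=(0 4 8)(1 3 11 12)(2 5)(6 9)(7 10 13 17)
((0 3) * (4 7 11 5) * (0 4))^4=((0 3 4 7 11 5))^4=(0 11 4)(3 5 7)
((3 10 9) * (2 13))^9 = (2 13)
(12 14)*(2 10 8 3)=(2 10 8 3)(12 14)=[0, 1, 10, 2, 4, 5, 6, 7, 3, 9, 8, 11, 14, 13, 12]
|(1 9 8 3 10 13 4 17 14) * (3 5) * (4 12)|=11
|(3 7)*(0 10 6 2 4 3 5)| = 8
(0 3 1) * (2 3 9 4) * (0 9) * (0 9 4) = (0 9)(1 4 2 3) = [9, 4, 3, 1, 2, 5, 6, 7, 8, 0]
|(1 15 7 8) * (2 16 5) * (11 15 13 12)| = 21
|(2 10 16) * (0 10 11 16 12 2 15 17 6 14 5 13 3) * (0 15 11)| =28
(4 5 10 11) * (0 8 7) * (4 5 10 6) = (0 8 7)(4 10 11 5 6) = [8, 1, 2, 3, 10, 6, 4, 0, 7, 9, 11, 5]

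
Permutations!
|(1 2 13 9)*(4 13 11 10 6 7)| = 9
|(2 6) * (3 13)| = |(2 6)(3 13)| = 2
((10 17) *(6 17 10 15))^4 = (6 17 15)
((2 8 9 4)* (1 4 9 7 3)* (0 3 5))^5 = (9)(0 8 1 5 2 3 7 4)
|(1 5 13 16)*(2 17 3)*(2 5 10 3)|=6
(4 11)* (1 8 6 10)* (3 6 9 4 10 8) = (1 3 6 8 9 4 11 10) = [0, 3, 2, 6, 11, 5, 8, 7, 9, 4, 1, 10]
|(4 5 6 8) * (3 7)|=4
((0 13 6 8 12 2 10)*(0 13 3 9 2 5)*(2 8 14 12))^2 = (0 9 2 13 14 5 3 8 10 6 12)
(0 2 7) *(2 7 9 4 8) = (0 7)(2 9 4 8) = [7, 1, 9, 3, 8, 5, 6, 0, 2, 4]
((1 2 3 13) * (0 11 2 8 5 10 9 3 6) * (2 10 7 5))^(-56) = ((0 11 10 9 3 13 1 8 2 6)(5 7))^(-56) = (0 3 2 10 1)(6 9 8 11 13)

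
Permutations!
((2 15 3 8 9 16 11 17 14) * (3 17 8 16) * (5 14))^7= (2 17 14 15 5)(3 11 9 16 8)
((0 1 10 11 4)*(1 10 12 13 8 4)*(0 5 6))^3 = (0 1 8 6 11 13 5 10 12 4)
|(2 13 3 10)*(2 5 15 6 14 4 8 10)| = |(2 13 3)(4 8 10 5 15 6 14)| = 21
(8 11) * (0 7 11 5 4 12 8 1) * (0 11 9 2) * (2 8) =(0 7 9 8 5 4 12 2)(1 11) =[7, 11, 0, 3, 12, 4, 6, 9, 5, 8, 10, 1, 2]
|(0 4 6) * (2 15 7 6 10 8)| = |(0 4 10 8 2 15 7 6)| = 8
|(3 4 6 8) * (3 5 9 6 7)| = 12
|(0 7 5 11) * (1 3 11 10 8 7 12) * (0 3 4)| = |(0 12 1 4)(3 11)(5 10 8 7)| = 4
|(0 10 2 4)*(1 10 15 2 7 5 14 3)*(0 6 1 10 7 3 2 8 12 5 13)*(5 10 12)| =33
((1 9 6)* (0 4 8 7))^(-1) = (0 7 8 4)(1 6 9)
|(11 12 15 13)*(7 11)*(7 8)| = 6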